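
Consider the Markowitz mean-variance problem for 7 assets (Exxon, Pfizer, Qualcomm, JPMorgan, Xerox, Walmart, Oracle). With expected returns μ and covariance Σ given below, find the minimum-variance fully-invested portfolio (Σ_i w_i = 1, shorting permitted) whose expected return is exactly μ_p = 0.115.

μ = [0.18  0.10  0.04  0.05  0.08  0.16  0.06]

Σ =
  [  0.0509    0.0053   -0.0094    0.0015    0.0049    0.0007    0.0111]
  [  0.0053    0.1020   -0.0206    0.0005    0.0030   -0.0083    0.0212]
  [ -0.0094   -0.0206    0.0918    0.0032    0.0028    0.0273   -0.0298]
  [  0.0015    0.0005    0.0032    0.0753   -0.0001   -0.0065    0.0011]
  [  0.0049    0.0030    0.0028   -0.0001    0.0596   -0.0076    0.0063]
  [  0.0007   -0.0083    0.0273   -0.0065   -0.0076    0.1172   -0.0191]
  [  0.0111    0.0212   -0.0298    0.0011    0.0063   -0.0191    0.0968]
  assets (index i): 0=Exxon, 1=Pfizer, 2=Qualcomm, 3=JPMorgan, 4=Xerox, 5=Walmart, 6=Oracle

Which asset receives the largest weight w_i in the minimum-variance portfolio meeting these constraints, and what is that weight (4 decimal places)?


u=Σ⁻¹μ = [3.3131  0.9270  0.6365  0.6847  1.1326  1.4454  0.4365]
v=Σ⁻¹𝟙 = [16.9999  9.8058  14.9939  12.8789  14.1467  9.1529  11.5885]
a=μᵀu=1.096807  b=𝟙ᵀu=8.575771  c=𝟙ᵀv=89.566513  D=ac−b²=24.693353
λ₁=(c·0.115−b)/D = (89.566513·0.115−8.575771)/24.693353 = 0.069832
λ₂=(a−b·0.115)/D = (1.096807−8.575771·0.115)/24.693353 = 0.004479
w* = 0.069832·u + 0.004479·v:
  w_0 = 0.069832·3.3131 + 0.004479·16.9999 = 0.3075  (Exxon)
  w_1 = 0.069832·0.9270 + 0.004479·9.8058 = 0.1087  (Pfizer)
  w_2 = 0.069832·0.6365 + 0.004479·14.9939 = 0.1116  (Qualcomm)
  w_3 = 0.069832·0.6847 + 0.004479·12.8789 = 0.1055  (JPMorgan)
  w_4 = 0.069832·1.1326 + 0.004479·14.1467 = 0.1425  (Xerox)
  w_5 = 0.069832·1.4454 + 0.004479·9.1529 = 0.1419  (Walmart)
  w_6 = 0.069832·0.4365 + 0.004479·11.5885 = 0.0824  (Oracle)
Σw_i=1.0000  μᵀw=0.1150
σ²=wᵀΣw=λ₁·μ_p+λ₂ = 0.069832·0.115 + 0.004479 = 0.012509 ≈ 0.0125

Exxon (0.3075)


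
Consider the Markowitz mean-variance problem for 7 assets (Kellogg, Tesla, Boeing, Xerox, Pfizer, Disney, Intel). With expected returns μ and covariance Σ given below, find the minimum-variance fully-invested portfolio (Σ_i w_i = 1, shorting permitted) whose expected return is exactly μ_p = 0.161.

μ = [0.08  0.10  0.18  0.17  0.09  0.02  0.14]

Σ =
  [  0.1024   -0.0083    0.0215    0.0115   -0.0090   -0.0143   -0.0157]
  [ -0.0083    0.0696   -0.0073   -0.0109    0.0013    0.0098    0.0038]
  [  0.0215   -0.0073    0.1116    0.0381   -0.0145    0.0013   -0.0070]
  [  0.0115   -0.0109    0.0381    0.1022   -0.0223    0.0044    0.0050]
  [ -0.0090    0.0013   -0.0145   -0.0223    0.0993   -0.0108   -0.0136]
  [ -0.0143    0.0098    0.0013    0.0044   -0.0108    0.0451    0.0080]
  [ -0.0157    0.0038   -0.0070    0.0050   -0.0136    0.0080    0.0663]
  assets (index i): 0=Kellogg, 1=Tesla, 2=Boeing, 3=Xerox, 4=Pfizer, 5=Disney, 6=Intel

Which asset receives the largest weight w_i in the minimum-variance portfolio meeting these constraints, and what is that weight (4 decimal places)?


x=Σ⁻¹μ = [1.0609  1.7343  1.4324  1.4718  1.9071  0.2011  2.6706]
y=Σ⁻¹𝟙 = [16.5196  13.5957  7.0775  9.0461  19.7902  24.6745  19.3628]
a=μᵀx=1.315902  b=𝟙ᵀx=10.478324  c=𝟙ᵀy=110.066430  D=ac−b²=35.041355
λ₁=(c·0.161−b)/D = (110.066430·0.161−10.478324)/35.041355 = 0.206681
λ₂=(a−b·0.161)/D = (1.315902−10.478324·0.161)/35.041355 = -0.010591
w* = 0.206681·x + -0.010591·y:
  w_0 = 0.206681·1.0609 + -0.010591·16.5196 = 0.0443  (Kellogg)
  w_1 = 0.206681·1.7343 + -0.010591·13.5957 = 0.2145  (Tesla)
  w_2 = 0.206681·1.4324 + -0.010591·7.0775 = 0.2211  (Boeing)
  w_3 = 0.206681·1.4718 + -0.010591·9.0461 = 0.2084  (Xerox)
  w_4 = 0.206681·1.9071 + -0.010591·19.7902 = 0.1846  (Pfizer)
  w_5 = 0.206681·0.2011 + -0.010591·24.6745 = -0.2198  (Disney)
  w_6 = 0.206681·2.6706 + -0.010591·19.3628 = 0.3469  (Intel)
Σw_i=1.0000  μᵀw=0.1610
σ²=wᵀΣw=λ₁·μ_p+λ₂ = 0.206681·0.161 + -0.010591 = 0.022685 ≈ 0.0227

Intel (0.3469)


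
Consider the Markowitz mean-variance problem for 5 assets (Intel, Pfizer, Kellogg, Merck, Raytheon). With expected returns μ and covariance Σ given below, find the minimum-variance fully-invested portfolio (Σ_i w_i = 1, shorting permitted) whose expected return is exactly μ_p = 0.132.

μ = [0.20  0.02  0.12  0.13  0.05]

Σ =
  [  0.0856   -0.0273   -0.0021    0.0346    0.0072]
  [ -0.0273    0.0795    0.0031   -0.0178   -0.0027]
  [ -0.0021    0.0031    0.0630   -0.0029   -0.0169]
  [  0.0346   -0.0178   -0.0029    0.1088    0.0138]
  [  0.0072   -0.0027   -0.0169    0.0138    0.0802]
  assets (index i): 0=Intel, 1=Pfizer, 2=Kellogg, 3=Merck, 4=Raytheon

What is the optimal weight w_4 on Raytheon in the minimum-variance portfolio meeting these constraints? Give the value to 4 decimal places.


0.0865

p=Σ⁻¹μ = [2.4694  1.1668  2.1706  0.5565  0.8027]
q=Σ⁻¹𝟙 = [14.3011  18.6438  19.7147  6.3318  14.8774]
a=μᵀp=0.890156  b=𝟙ᵀp=7.165880  c=𝟙ᵀq=73.868911  D=ac−b²=14.405015
λ₁=(c·0.132−b)/D = (73.868911·0.132−7.165880)/14.405015 = 0.179439
λ₂=(a−b·0.132)/D = (0.890156−7.165880·0.132)/14.405015 = -0.003869
w* = 0.179439·p + -0.003869·q:
  w_0 = 0.179439·2.4694 + -0.003869·14.3011 = 0.3878  (Intel)
  w_1 = 0.179439·1.1668 + -0.003869·18.6438 = 0.1372  (Pfizer)
  w_2 = 0.179439·2.1706 + -0.003869·19.7147 = 0.3132  (Kellogg)
  w_3 = 0.179439·0.5565 + -0.003869·6.3318 = 0.0754  (Merck)
  w_4 = 0.179439·0.8027 + -0.003869·14.8774 = 0.0865  (Raytheon)
Σw_i=1.0000  μᵀw=0.1320
σ²=wᵀΣw=λ₁·μ_p+λ₂ = 0.179439·0.132 + -0.003869 = 0.019816 ≈ 0.0198


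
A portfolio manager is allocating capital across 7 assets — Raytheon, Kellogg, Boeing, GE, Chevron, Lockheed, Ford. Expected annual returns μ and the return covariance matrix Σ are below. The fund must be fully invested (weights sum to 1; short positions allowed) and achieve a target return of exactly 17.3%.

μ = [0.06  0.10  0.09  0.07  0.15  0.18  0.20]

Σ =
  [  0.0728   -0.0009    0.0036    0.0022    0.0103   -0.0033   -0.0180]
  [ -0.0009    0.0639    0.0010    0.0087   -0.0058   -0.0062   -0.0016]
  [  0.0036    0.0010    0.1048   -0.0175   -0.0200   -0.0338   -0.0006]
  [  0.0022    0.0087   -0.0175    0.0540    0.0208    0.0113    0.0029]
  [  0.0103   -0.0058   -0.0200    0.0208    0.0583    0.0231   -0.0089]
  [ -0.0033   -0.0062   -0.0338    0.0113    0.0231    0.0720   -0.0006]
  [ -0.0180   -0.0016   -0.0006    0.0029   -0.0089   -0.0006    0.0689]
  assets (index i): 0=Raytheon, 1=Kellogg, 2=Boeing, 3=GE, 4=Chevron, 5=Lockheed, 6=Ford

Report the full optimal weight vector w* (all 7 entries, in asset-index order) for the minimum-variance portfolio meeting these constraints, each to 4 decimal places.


0.0234  0.1439  0.1265  -0.1826  0.2822  0.2524  0.3542

p=Σ⁻¹μ = [1.4126  2.2297  2.2633  -0.2984  2.8132  2.9947  3.7453]
q=Σ⁻¹𝟙 = [16.6894  17.8540  19.6769  10.5753  14.5326  19.2817  21.0598]
a=μᵀp=2.200639  b=𝟙ᵀp=15.160513  c=𝟙ᵀq=119.669676  D=ac−b²=33.508594
λ₁=(c·0.173−b)/D = (119.669676·0.173−15.160513)/33.508594 = 0.165401
λ₂=(a−b·0.173)/D = (2.200639−15.160513·0.173)/33.508594 = -0.012598
w* = 0.165401·p + -0.012598·q:
  w_0 = 0.165401·1.4126 + -0.012598·16.6894 = 0.0234  (Raytheon)
  w_1 = 0.165401·2.2297 + -0.012598·17.8540 = 0.1439  (Kellogg)
  w_2 = 0.165401·2.2633 + -0.012598·19.6769 = 0.1265  (Boeing)
  w_3 = 0.165401·-0.2984 + -0.012598·10.5753 = -0.1826  (GE)
  w_4 = 0.165401·2.8132 + -0.012598·14.5326 = 0.2822  (Chevron)
  w_5 = 0.165401·2.9947 + -0.012598·19.2817 = 0.2524  (Lockheed)
  w_6 = 0.165401·3.7453 + -0.012598·21.0598 = 0.3542  (Ford)
Σw_i=1.0000  μᵀw=0.1730
σ²=wᵀΣw=λ₁·μ_p+λ₂ = 0.165401·0.173 + -0.012598 = 0.016017 ≈ 0.0160


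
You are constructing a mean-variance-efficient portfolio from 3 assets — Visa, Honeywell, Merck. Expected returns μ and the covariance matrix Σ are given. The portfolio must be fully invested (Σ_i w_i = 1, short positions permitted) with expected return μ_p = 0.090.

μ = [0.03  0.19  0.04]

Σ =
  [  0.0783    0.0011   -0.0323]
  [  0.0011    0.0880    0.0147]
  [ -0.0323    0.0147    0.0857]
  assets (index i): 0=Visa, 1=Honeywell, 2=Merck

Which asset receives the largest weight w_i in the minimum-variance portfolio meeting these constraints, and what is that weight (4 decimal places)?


Honeywell (0.3566)

x=Σ⁻¹μ = [0.4702  2.1060  0.2827]
y=Σ⁻¹𝟙 = [20.0050  8.1381  17.8125]
a=μᵀx=0.425552  b=𝟙ᵀx=2.858885  c=𝟙ᵀy=45.955593  D=ac−b²=11.383256
λ₁=(c·0.090−b)/D = (45.955593·0.090−2.858885)/11.383256 = 0.112193
λ₂=(a−b·0.090)/D = (0.425552−2.858885·0.090)/11.383256 = 0.014781
w* = 0.112193·x + 0.014781·y:
  w_0 = 0.112193·0.4702 + 0.014781·20.0050 = 0.3484  (Visa)
  w_1 = 0.112193·2.1060 + 0.014781·8.1381 = 0.3566  (Honeywell)
  w_2 = 0.112193·0.2827 + 0.014781·17.8125 = 0.2950  (Merck)
Σw_i=1.0000  μᵀw=0.0900
σ²=wᵀΣw=λ₁·μ_p+λ₂ = 0.112193·0.090 + 0.014781 = 0.024878 ≈ 0.0249


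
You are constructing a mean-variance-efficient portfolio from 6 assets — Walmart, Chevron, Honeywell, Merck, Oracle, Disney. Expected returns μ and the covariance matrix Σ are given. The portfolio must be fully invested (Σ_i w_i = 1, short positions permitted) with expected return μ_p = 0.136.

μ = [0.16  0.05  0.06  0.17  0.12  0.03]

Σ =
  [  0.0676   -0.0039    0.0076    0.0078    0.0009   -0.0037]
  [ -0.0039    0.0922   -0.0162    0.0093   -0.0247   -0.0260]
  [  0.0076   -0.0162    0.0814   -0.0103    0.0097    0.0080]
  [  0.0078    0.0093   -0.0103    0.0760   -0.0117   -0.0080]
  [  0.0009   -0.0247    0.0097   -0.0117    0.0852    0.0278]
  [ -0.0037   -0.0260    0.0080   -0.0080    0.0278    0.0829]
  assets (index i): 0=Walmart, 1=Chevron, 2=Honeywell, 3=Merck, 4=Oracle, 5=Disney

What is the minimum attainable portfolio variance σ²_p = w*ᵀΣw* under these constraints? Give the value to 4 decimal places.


u=Σ⁻¹μ = [2.0680  1.1237  0.8094  2.3138  1.8274  0.3390]
v=Σ⁻¹𝟙 = [13.3048  19.9846  13.8959  14.7813  13.0648  14.6286]
a=μᵀu=1.058419  b=𝟙ᵀu=8.481209  c=𝟙ᵀv=89.659976  D=ac−b²=22.966888
λ₁=(c·0.136−b)/D = (89.659976·0.136−8.481209)/22.966888 = 0.161648
λ₂=(a−b·0.136)/D = (1.058419−8.481209·0.136)/22.966888 = -0.004138
w* = 0.161648·u + -0.004138·v:
  w_0 = 0.161648·2.0680 + -0.004138·13.3048 = 0.2792  (Walmart)
  w_1 = 0.161648·1.1237 + -0.004138·19.9846 = 0.0990  (Chevron)
  w_2 = 0.161648·0.8094 + -0.004138·13.8959 = 0.0733  (Honeywell)
  w_3 = 0.161648·2.3138 + -0.004138·14.7813 = 0.3129  (Merck)
  w_4 = 0.161648·1.8274 + -0.004138·13.0648 = 0.2413  (Oracle)
  w_5 = 0.161648·0.3390 + -0.004138·14.6286 = -0.0057  (Disney)
Σw_i=1.0000  μᵀw=0.1360
σ²=wᵀΣw=λ₁·μ_p+λ₂ = 0.161648·0.136 + -0.004138 = 0.017847 ≈ 0.0178

0.0178


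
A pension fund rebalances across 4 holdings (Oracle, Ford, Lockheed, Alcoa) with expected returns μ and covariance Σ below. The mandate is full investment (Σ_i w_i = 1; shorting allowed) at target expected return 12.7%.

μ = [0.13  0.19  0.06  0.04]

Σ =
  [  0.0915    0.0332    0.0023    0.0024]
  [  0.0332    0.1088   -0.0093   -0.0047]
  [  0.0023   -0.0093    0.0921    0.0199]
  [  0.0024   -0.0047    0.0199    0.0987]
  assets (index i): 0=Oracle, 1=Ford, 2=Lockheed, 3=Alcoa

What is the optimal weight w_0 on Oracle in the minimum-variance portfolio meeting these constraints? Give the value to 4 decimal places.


x=Σ⁻¹μ = [0.8248  1.5699  0.7214  0.3145]
y=Σ⁻¹𝟙 = [7.5336  8.0814  9.6744  8.3828]
a=μᵀx=0.461367  b=𝟙ᵀx=3.430611  c=𝟙ᵀy=33.672208  D=ac−b²=3.766151
λ₁=(c·0.127−b)/D = (33.672208·0.127−3.430611)/3.766151 = 0.224569
λ₂=(a−b·0.127)/D = (0.461367−3.430611·0.127)/3.766151 = 0.006818
w* = 0.224569·x + 0.006818·y:
  w_0 = 0.224569·0.8248 + 0.006818·7.5336 = 0.2366  (Oracle)
  w_1 = 0.224569·1.5699 + 0.006818·8.0814 = 0.4077  (Ford)
  w_2 = 0.224569·0.7214 + 0.006818·9.6744 = 0.2280  (Lockheed)
  w_3 = 0.224569·0.3145 + 0.006818·8.3828 = 0.1278  (Alcoa)
Σw_i=1.0000  μᵀw=0.1270
σ²=wᵀΣw=λ₁·μ_p+λ₂ = 0.224569·0.127 + 0.006818 = 0.035339 ≈ 0.0353

0.2366


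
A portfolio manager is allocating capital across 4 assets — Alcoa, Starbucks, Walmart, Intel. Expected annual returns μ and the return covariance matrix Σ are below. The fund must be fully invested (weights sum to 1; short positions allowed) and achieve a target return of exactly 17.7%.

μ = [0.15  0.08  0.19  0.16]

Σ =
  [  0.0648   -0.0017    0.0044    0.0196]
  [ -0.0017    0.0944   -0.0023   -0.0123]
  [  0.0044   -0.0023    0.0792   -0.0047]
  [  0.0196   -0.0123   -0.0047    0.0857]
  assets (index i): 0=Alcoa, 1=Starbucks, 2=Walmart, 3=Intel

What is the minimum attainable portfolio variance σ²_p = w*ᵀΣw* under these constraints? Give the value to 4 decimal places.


0.0353

g=Σ⁻¹μ = [1.6363  1.1705  2.4486  1.7950]
h=Σ⁻¹𝟙 = [11.3698  12.6269  13.0495  11.5962]
a=μᵀg=1.091522  b=𝟙ᵀg=7.050407  c=𝟙ᵀh=48.642314  D=ac−b²=3.385931
λ₁=(c·0.177−b)/D = (48.642314·0.177−7.050407)/3.385931 = 0.460518
λ₂=(a−b·0.177)/D = (1.091522−7.050407·0.177)/3.385931 = -0.046191
w* = 0.460518·g + -0.046191·h:
  w_0 = 0.460518·1.6363 + -0.046191·11.3698 = 0.2284  (Alcoa)
  w_1 = 0.460518·1.1705 + -0.046191·12.6269 = -0.0442  (Starbucks)
  w_2 = 0.460518·2.4486 + -0.046191·13.0495 = 0.5249  (Walmart)
  w_3 = 0.460518·1.7950 + -0.046191·11.5962 = 0.2910  (Intel)
Σw_i=1.0000  μᵀw=0.1770
σ²=wᵀΣw=λ₁·μ_p+λ₂ = 0.460518·0.177 + -0.046191 = 0.035321 ≈ 0.0353


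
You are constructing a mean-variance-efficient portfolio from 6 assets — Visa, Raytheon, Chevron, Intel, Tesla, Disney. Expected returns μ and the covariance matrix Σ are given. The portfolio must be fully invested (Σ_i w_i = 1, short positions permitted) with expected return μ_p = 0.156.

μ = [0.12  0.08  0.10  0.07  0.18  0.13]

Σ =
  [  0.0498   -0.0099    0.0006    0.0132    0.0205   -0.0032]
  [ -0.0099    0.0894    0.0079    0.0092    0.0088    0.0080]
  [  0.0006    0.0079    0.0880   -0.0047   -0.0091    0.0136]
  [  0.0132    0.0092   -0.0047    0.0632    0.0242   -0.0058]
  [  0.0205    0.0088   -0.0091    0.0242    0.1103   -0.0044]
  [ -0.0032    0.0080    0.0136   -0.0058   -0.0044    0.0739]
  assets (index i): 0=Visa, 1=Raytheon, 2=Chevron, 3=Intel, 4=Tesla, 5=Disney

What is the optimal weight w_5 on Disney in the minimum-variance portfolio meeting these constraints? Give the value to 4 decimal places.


0.3353

p=Σ⁻¹μ = [2.0463  0.7291  0.9430  0.3135  1.2701  1.6955]
q=Σ⁻¹𝟙 = [18.2495  9.7438  9.3898  11.0103  3.7597  12.6272]
a=μᵀp=0.869154  b=𝟙ᵀp=6.997433  c=𝟙ᵀq=64.780314  D=ac−b²=7.339988
λ₁=(c·0.156−b)/D = (64.780314·0.156−6.997433)/7.339988 = 0.423474
λ₂=(a−b·0.156)/D = (0.869154−6.997433·0.156)/7.339988 = -0.030306
w* = 0.423474·p + -0.030306·q:
  w_0 = 0.423474·2.0463 + -0.030306·18.2495 = 0.3135  (Visa)
  w_1 = 0.423474·0.7291 + -0.030306·9.7438 = 0.0135  (Raytheon)
  w_2 = 0.423474·0.9430 + -0.030306·9.3898 = 0.1148  (Chevron)
  w_3 = 0.423474·0.3135 + -0.030306·11.0103 = -0.2009  (Intel)
  w_4 = 0.423474·1.2701 + -0.030306·3.7597 = 0.4239  (Tesla)
  w_5 = 0.423474·1.6955 + -0.030306·12.6272 = 0.3353  (Disney)
Σw_i=1.0000  μᵀw=0.1560
σ²=wᵀΣw=λ₁·μ_p+λ₂ = 0.423474·0.156 + -0.030306 = 0.035756 ≈ 0.0358


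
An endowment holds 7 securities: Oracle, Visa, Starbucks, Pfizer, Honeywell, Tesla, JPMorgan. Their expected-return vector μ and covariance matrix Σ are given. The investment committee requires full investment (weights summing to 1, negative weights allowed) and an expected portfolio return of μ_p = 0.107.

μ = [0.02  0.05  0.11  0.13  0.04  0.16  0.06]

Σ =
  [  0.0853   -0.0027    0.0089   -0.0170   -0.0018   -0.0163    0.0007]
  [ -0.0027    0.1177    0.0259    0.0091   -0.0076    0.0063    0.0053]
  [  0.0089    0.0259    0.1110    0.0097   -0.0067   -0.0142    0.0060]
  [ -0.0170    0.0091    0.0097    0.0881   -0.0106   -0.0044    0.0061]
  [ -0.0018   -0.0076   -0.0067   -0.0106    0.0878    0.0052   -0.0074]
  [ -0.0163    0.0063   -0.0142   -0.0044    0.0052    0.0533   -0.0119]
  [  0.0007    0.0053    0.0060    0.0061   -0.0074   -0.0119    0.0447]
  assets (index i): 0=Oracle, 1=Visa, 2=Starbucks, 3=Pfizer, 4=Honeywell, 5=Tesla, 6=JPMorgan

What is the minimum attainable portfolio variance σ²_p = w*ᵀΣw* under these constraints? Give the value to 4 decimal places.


u=Σ⁻¹μ = [1.2669  -0.2471  1.2701  1.7529  0.6987  4.3268  2.2096]
v=Σ⁻¹𝟙 = [20.4402  3.7123  8.7327  15.3832  15.1851  33.3255  29.7254]
a=μᵀu=1.233380  b=𝟙ᵀu=11.277838  c=𝟙ᵀv=126.504381  D=ac−b²=28.838335
λ₁=(c·0.107−b)/D = (126.504381·0.107−11.277838)/28.838335 = 0.078303
λ₂=(a−b·0.107)/D = (1.233380−11.277838·0.107)/28.838335 = 0.000924
w* = 0.078303·u + 0.000924·v:
  w_0 = 0.078303·1.2669 + 0.000924·20.4402 = 0.1181  (Oracle)
  w_1 = 0.078303·-0.2471 + 0.000924·3.7123 = -0.0159  (Visa)
  w_2 = 0.078303·1.2701 + 0.000924·8.7327 = 0.1075  (Starbucks)
  w_3 = 0.078303·1.7529 + 0.000924·15.3832 = 0.1515  (Pfizer)
  w_4 = 0.078303·0.6987 + 0.000924·15.1851 = 0.0687  (Honeywell)
  w_5 = 0.078303·4.3268 + 0.000924·33.3255 = 0.3696  (Tesla)
  w_6 = 0.078303·2.2096 + 0.000924·29.7254 = 0.2005  (JPMorgan)
Σw_i=1.0000  μᵀw=0.1070
σ²=wᵀΣw=λ₁·μ_p+λ₂ = 0.078303·0.107 + 0.000924 = 0.009303 ≈ 0.0093

0.0093


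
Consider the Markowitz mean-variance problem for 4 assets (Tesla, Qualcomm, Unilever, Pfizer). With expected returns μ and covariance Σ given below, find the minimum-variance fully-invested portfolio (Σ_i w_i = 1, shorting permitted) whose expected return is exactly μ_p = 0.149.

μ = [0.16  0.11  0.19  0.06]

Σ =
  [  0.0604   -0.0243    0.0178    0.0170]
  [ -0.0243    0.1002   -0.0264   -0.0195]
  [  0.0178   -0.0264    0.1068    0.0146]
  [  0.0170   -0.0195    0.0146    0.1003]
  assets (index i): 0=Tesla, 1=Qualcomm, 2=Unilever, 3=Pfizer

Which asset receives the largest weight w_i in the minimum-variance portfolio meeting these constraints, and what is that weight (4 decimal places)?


g=Σ⁻¹μ = [2.9786  2.3569  1.8261  0.2858]
h=Σ⁻¹𝟙 = [18.7389  18.8301  9.6577  9.0491]
a=μᵀg=1.099954  b=𝟙ᵀg=7.447449  c=𝟙ᵀh=56.275817  D=ac−b²=6.436320
λ₁=(c·0.149−b)/D = (56.275817·0.149−7.447449)/6.436320 = 0.145681
λ₂=(a−b·0.149)/D = (1.099954−7.447449·0.149)/6.436320 = -0.001510
w* = 0.145681·g + -0.001510·h:
  w_0 = 0.145681·2.9786 + -0.001510·18.7389 = 0.4056  (Tesla)
  w_1 = 0.145681·2.3569 + -0.001510·18.8301 = 0.3149  (Qualcomm)
  w_2 = 0.145681·1.8261 + -0.001510·9.6577 = 0.2515  (Unilever)
  w_3 = 0.145681·0.2858 + -0.001510·9.0491 = 0.0280  (Pfizer)
Σw_i=1.0000  μᵀw=0.1490
σ²=wᵀΣw=λ₁·μ_p+λ₂ = 0.145681·0.149 + -0.001510 = 0.020197 ≈ 0.0202

Tesla (0.4056)


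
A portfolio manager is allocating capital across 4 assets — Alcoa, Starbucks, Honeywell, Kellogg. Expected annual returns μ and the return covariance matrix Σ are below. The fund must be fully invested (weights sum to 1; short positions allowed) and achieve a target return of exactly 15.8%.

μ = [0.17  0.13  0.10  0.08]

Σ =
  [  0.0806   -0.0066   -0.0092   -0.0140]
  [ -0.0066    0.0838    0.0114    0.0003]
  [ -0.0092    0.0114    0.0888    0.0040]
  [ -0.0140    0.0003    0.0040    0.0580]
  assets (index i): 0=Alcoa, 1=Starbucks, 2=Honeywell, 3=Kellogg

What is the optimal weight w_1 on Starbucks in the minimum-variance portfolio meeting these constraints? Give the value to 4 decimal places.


0.3278

p=Σ⁻¹μ = [2.7060  1.6061  1.1126  1.9474]
q=Σ⁻¹𝟙 = [18.2164  11.8390  10.6899  20.8400]
a=μᵀp=0.935857  b=𝟙ᵀp=7.372060  c=𝟙ᵀq=61.585384  D=ac−b²=3.287864
λ₁=(c·0.158−b)/D = (61.585384·0.158−7.372060)/3.287864 = 0.717314
λ₂=(a−b·0.158)/D = (0.935857−7.372060·0.158)/3.287864 = -0.069628
w* = 0.717314·p + -0.069628·q:
  w_0 = 0.717314·2.7060 + -0.069628·18.2164 = 0.6726  (Alcoa)
  w_1 = 0.717314·1.6061 + -0.069628·11.8390 = 0.3278  (Starbucks)
  w_2 = 0.717314·1.1126 + -0.069628·10.6899 = 0.0537  (Honeywell)
  w_3 = 0.717314·1.9474 + -0.069628·20.8400 = -0.0541  (Kellogg)
Σw_i=1.0000  μᵀw=0.1580
σ²=wᵀΣw=λ₁·μ_p+λ₂ = 0.717314·0.158 + -0.069628 = 0.043707 ≈ 0.0437


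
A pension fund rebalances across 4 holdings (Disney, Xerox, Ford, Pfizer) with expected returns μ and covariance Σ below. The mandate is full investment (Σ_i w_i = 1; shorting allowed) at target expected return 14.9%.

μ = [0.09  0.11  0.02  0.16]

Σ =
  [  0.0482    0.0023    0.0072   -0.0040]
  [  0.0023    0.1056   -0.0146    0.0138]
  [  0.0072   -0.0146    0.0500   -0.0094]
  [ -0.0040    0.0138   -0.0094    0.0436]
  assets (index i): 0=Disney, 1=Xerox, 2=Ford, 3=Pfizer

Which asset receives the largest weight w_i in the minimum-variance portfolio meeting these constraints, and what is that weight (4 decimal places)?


Pfizer (0.7377)

x=Σ⁻¹μ = [2.0055  0.6334  1.0245  3.8741]
y=Σ⁻¹𝟙 = [18.8408  8.9613  25.0214  27.2225]
a=μᵀx=0.890510  b=𝟙ᵀx=7.537429  c=𝟙ᵀy=80.045921  D=ac−b²=14.468871
λ₁=(c·0.149−b)/D = (80.045921·0.149−7.537429)/14.468871 = 0.303369
λ₂=(a−b·0.149)/D = (0.890510−7.537429·0.149)/14.468871 = -0.016074
w* = 0.303369·x + -0.016074·y:
  w_0 = 0.303369·2.0055 + -0.016074·18.8408 = 0.3056  (Disney)
  w_1 = 0.303369·0.6334 + -0.016074·8.9613 = 0.0481  (Xerox)
  w_2 = 0.303369·1.0245 + -0.016074·25.0214 = -0.0914  (Ford)
  w_3 = 0.303369·3.8741 + -0.016074·27.2225 = 0.7377  (Pfizer)
Σw_i=1.0000  μᵀw=0.1490
σ²=wᵀΣw=λ₁·μ_p+λ₂ = 0.303369·0.149 + -0.016074 = 0.029128 ≈ 0.0291


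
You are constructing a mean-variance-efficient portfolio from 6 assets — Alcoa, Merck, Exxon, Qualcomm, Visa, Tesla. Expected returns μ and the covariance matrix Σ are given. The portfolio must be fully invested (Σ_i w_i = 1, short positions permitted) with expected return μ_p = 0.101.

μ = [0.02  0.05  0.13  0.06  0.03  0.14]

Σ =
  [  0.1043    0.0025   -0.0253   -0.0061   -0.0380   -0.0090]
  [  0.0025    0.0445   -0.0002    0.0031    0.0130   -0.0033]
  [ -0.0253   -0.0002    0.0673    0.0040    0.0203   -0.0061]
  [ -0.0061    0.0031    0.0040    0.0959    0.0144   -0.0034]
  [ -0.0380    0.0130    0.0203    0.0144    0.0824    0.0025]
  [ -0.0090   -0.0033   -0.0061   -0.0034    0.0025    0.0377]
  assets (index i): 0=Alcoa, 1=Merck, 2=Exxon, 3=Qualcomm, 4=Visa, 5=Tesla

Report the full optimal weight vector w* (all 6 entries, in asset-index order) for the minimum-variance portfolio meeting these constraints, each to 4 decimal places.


u=Σ⁻¹μ = [1.1893  1.4489  2.8497  0.7448  -0.2900  4.6718]
v=Σ⁻¹𝟙 = [22.3942  20.2683  22.9077  9.9591  10.7428  37.5378]
a=μᵀu=1.156723  b=𝟙ᵀu=10.614424  c=𝟙ᵀv=123.809906  D=ac−b²=30.547839
λ₁=(c·0.101−b)/D = (123.809906·0.101−10.614424)/30.547839 = 0.061883
λ₂=(a−b·0.101)/D = (1.156723−10.614424·0.101)/30.547839 = 0.002772
w* = 0.061883·u + 0.002772·v:
  w_0 = 0.061883·1.1893 + 0.002772·22.3942 = 0.1357  (Alcoa)
  w_1 = 0.061883·1.4489 + 0.002772·20.2683 = 0.1458  (Merck)
  w_2 = 0.061883·2.8497 + 0.002772·22.9077 = 0.2398  (Exxon)
  w_3 = 0.061883·0.7448 + 0.002772·9.9591 = 0.0737  (Qualcomm)
  w_4 = 0.061883·-0.2900 + 0.002772·10.7428 = 0.0118  (Visa)
  w_5 = 0.061883·4.6718 + 0.002772·37.5378 = 0.3931  (Tesla)
Σw_i=1.0000  μᵀw=0.1010
σ²=wᵀΣw=λ₁·μ_p+λ₂ = 0.061883·0.101 + 0.002772 = 0.009022 ≈ 0.0090

0.1357  0.1458  0.2398  0.0737  0.0118  0.3931


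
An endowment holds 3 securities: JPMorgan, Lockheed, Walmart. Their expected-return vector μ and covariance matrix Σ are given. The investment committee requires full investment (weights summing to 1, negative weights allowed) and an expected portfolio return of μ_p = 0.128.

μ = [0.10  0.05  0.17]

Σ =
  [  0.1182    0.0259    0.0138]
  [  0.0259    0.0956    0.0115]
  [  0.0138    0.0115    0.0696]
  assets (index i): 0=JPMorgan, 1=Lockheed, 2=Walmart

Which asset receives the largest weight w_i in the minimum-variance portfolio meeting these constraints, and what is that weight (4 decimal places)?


Walmart (0.5633)

g=Σ⁻¹μ = [0.5549  0.0940  2.3170]
h=Σ⁻¹𝟙 = [5.3995  7.5479  12.0501]
a=μᵀg=0.454076  b=𝟙ᵀg=2.965858  c=𝟙ᵀh=24.997455  D=ac−b²=2.554438
λ₁=(c·0.128−b)/D = (24.997455·0.128−2.965858)/2.554438 = 0.091533
λ₂=(a−b·0.128)/D = (0.454076−2.965858·0.128)/2.554438 = 0.029144
w* = 0.091533·g + 0.029144·h:
  w_0 = 0.091533·0.5549 + 0.029144·5.3995 = 0.2082  (JPMorgan)
  w_1 = 0.091533·0.0940 + 0.029144·7.5479 = 0.2286  (Lockheed)
  w_2 = 0.091533·2.3170 + 0.029144·12.0501 = 0.5633  (Walmart)
Σw_i=1.0000  μᵀw=0.1280
σ²=wᵀΣw=λ₁·μ_p+λ₂ = 0.091533·0.128 + 0.029144 = 0.040860 ≈ 0.0409


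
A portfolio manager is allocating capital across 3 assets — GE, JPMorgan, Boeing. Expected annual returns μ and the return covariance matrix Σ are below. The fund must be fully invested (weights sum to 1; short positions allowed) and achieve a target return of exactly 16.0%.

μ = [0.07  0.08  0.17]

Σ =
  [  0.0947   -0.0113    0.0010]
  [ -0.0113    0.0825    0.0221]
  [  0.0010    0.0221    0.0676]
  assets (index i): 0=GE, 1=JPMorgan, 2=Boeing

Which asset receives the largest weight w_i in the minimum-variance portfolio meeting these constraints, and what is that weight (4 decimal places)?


x=Σ⁻¹μ = [0.7671  0.4429  2.3586]
y=Σ⁻¹𝟙 = [11.7255  10.7527  11.1041]
a=μᵀx=0.490102  b=𝟙ᵀx=3.568702  c=𝟙ᵀy=33.582287  D=ac−b²=3.723124
λ₁=(c·0.160−b)/D = (33.582287·0.160−3.568702)/3.723124 = 0.484664
λ₂=(a−b·0.160)/D = (0.490102−3.568702·0.160)/3.723124 = -0.021726
w* = 0.484664·x + -0.021726·y:
  w_0 = 0.484664·0.7671 + -0.021726·11.7255 = 0.1170  (GE)
  w_1 = 0.484664·0.4429 + -0.021726·10.7527 = -0.0189  (JPMorgan)
  w_2 = 0.484664·2.3586 + -0.021726·11.1041 = 0.9019  (Boeing)
Σw_i=1.0000  μᵀw=0.1600
σ²=wᵀΣw=λ₁·μ_p+λ₂ = 0.484664·0.160 + -0.021726 = 0.055820 ≈ 0.0558

Boeing (0.9019)


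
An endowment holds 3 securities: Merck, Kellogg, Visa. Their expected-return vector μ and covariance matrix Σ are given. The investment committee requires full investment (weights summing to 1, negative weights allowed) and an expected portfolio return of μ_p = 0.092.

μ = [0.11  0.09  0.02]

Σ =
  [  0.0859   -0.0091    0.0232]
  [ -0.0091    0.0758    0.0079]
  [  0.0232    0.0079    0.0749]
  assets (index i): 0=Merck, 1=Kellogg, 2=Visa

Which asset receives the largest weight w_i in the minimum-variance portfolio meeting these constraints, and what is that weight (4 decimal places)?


p=Σ⁻¹μ = [1.5252  1.4073  -0.3538]
q=Σ⁻¹𝟙 = [10.7628  13.5901  8.5840]
a=μᵀp=0.287355  b=𝟙ᵀp=2.578690  c=𝟙ᵀq=32.936837  D=ac−b²=2.814932
λ₁=(c·0.092−b)/D = (32.936837·0.092−2.578690)/2.814932 = 0.160394
λ₂=(a−b·0.092)/D = (0.287355−2.578690·0.092)/2.814932 = 0.017804
w* = 0.160394·p + 0.017804·q:
  w_0 = 0.160394·1.5252 + 0.017804·10.7628 = 0.4363  (Merck)
  w_1 = 0.160394·1.4073 + 0.017804·13.5901 = 0.4677  (Kellogg)
  w_2 = 0.160394·-0.3538 + 0.017804·8.5840 = 0.0961  (Visa)
Σw_i=1.0000  μᵀw=0.0920
σ²=wᵀΣw=λ₁·μ_p+λ₂ = 0.160394·0.092 + 0.017804 = 0.032560 ≈ 0.0326

Kellogg (0.4677)


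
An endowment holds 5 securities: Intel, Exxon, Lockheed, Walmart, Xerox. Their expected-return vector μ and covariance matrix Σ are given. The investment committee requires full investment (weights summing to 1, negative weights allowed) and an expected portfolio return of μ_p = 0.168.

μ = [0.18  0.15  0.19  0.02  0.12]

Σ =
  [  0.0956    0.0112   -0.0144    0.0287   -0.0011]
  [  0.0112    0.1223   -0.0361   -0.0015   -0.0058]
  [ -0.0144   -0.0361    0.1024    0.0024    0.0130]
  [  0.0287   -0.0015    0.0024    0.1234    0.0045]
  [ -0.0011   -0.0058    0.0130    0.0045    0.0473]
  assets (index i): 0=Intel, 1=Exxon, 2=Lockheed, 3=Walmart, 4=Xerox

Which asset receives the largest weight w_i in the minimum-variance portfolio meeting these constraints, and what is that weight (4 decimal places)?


p=Σ⁻¹μ = [2.2116  1.8779  2.5654  -0.4580  2.1572]
q=Σ⁻¹𝟙 = [9.6844  12.0418  12.8640  5.0610  18.8264]
a=μᵀp=1.416891  b=𝟙ᵀp=8.354015  c=𝟙ᵀq=58.477620  D=ac−b²=13.066858
λ₁=(c·0.168−b)/D = (58.477620·0.168−8.354015)/13.066858 = 0.112516
λ₂=(a−b·0.168)/D = (1.416891−8.354015·0.168)/13.066858 = 0.001027
w* = 0.112516·p + 0.001027·q:
  w_0 = 0.112516·2.2116 + 0.001027·9.6844 = 0.2588  (Intel)
  w_1 = 0.112516·1.8779 + 0.001027·12.0418 = 0.2237  (Exxon)
  w_2 = 0.112516·2.5654 + 0.001027·12.8640 = 0.3019  (Lockheed)
  w_3 = 0.112516·-0.4580 + 0.001027·5.0610 = -0.0463  (Walmart)
  w_4 = 0.112516·2.1572 + 0.001027·18.8264 = 0.2620  (Xerox)
Σw_i=1.0000  μᵀw=0.1680
σ²=wᵀΣw=λ₁·μ_p+λ₂ = 0.112516·0.168 + 0.001027 = 0.019929 ≈ 0.0199

Lockheed (0.3019)


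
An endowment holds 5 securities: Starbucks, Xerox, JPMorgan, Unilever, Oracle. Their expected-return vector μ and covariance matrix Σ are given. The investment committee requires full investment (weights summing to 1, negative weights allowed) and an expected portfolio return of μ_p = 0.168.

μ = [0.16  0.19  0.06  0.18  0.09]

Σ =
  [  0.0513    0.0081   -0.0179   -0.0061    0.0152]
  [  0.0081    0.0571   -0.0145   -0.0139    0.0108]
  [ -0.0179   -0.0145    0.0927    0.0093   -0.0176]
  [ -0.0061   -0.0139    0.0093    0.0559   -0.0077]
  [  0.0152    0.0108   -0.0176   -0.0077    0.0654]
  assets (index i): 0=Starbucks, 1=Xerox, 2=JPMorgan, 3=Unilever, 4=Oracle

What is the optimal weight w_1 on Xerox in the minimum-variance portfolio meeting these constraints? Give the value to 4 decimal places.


0.3266

g=Σ⁻¹μ = [3.3041  4.2014  1.6625  4.4711  0.8882]
h=Σ⁻¹𝟙 = [21.0608  22.5147  18.6726  24.6917  14.6098]
a=μᵀg=2.311397  b=𝟙ᵀg=14.527269  c=𝟙ᵀh=101.549638  D=ac−b²=23.680017
λ₁=(c·0.168−b)/D = (101.549638·0.168−14.527269)/23.680017 = 0.106971
λ₂=(a−b·0.168)/D = (2.311397−14.527269·0.168)/23.680017 = -0.005455
w* = 0.106971·g + -0.005455·h:
  w_0 = 0.106971·3.3041 + -0.005455·21.0608 = 0.2385  (Starbucks)
  w_1 = 0.106971·4.2014 + -0.005455·22.5147 = 0.3266  (Xerox)
  w_2 = 0.106971·1.6625 + -0.005455·18.6726 = 0.0760  (JPMorgan)
  w_3 = 0.106971·4.4711 + -0.005455·24.6917 = 0.3436  (Unilever)
  w_4 = 0.106971·0.8882 + -0.005455·14.6098 = 0.0153  (Oracle)
Σw_i=1.0000  μᵀw=0.1680
σ²=wᵀΣw=λ₁·μ_p+λ₂ = 0.106971·0.168 + -0.005455 = 0.012516 ≈ 0.0125


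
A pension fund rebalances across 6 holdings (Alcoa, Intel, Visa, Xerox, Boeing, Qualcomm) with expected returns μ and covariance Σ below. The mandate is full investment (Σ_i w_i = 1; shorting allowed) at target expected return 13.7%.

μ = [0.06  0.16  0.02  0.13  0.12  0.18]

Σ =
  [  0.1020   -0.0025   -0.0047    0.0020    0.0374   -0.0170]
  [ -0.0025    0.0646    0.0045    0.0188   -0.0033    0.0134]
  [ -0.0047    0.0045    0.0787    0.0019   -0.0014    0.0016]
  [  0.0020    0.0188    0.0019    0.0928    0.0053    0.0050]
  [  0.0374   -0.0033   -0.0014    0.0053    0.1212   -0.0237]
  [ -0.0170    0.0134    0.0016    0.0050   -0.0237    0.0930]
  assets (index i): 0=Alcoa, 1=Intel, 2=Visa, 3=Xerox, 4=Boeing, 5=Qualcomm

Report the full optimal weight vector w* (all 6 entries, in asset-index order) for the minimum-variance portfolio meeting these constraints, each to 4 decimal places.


p=Σ⁻¹μ = [0.5051  1.8904  0.1373  0.8238  1.2476  2.0267]
q=Σ⁻¹𝟙 = [9.7010  10.7831  12.3872  7.0163  7.8063  12.3713]
a=μᵀp=0.957117  b=𝟙ᵀp=6.630809  c=𝟙ᵀq=60.065210  D=ac−b²=13.521796
λ₁=(c·0.137−b)/D = (60.065210·0.137−6.630809)/13.521796 = 0.118189
λ₂=(a−b·0.137)/D = (0.957117−6.630809·0.137)/13.521796 = 0.003601
w* = 0.118189·p + 0.003601·q:
  w_0 = 0.118189·0.5051 + 0.003601·9.7010 = 0.0946  (Alcoa)
  w_1 = 0.118189·1.8904 + 0.003601·10.7831 = 0.2623  (Intel)
  w_2 = 0.118189·0.1373 + 0.003601·12.3872 = 0.0608  (Visa)
  w_3 = 0.118189·0.8238 + 0.003601·7.0163 = 0.1226  (Xerox)
  w_4 = 0.118189·1.2476 + 0.003601·7.8063 = 0.1756  (Boeing)
  w_5 = 0.118189·2.0267 + 0.003601·12.3713 = 0.2841  (Qualcomm)
Σw_i=1.0000  μᵀw=0.1370
σ²=wᵀΣw=λ₁·μ_p+λ₂ = 0.118189·0.137 + 0.003601 = 0.019793 ≈ 0.0198

0.0946  0.2623  0.0608  0.1226  0.1756  0.2841


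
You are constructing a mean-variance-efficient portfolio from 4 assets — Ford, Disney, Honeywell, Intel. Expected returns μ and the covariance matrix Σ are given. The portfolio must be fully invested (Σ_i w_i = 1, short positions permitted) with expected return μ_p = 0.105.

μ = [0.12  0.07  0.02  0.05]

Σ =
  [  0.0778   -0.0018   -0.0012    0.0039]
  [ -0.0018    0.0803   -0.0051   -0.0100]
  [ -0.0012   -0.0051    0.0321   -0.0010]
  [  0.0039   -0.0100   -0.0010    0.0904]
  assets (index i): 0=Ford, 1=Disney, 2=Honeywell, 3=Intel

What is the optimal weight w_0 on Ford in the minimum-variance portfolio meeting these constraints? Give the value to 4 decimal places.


u=Σ⁻¹μ = [1.5491  1.0374  0.8648  0.6106]
v=Σ⁻¹𝟙 = [13.1336  16.5319  34.6661  12.7076]
a=μᵀu=0.306343  b=𝟙ᵀu=4.061971  c=𝟙ᵀv=77.039194  D=ac−b²=7.100819
λ₁=(c·0.105−b)/D = (77.039194·0.105−4.061971)/7.100819 = 0.567138
λ₂=(a−b·0.105)/D = (0.306343−4.061971·0.105)/7.100819 = -0.016923
w* = 0.567138·u + -0.016923·v:
  w_0 = 0.567138·1.5491 + -0.016923·13.1336 = 0.6563  (Ford)
  w_1 = 0.567138·1.0374 + -0.016923·16.5319 = 0.3086  (Disney)
  w_2 = 0.567138·0.8648 + -0.016923·34.6661 = -0.0962  (Honeywell)
  w_3 = 0.567138·0.6106 + -0.016923·12.7076 = 0.1312  (Intel)
Σw_i=1.0000  μᵀw=0.1050
σ²=wᵀΣw=λ₁·μ_p+λ₂ = 0.567138·0.105 + -0.016923 = 0.042627 ≈ 0.0426

0.6563


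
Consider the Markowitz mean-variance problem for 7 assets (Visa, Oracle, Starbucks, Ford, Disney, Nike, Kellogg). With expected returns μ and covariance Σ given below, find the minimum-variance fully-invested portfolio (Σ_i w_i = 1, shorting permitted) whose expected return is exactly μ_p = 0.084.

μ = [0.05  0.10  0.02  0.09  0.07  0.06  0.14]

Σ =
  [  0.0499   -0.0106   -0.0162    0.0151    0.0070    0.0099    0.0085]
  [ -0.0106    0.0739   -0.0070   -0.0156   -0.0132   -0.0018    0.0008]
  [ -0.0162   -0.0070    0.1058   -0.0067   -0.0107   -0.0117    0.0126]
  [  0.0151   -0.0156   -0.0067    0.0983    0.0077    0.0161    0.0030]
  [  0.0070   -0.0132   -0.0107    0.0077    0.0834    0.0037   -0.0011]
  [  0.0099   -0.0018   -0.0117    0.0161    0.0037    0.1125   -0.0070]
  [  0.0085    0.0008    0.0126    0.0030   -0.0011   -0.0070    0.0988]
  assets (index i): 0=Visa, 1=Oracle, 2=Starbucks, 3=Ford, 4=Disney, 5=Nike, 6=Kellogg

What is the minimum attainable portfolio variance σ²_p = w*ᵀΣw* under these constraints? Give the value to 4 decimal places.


0.0117

p=Σ⁻¹μ = [0.8334  1.9005  0.5047  0.9279  1.0459  0.4554  1.2813]
q=Σ⁻¹𝟙 = [23.0159  23.0302  16.6473  8.8335  14.7693  7.6033  6.2667]
a=μᵀp=0.605245  b=𝟙ᵀp=6.949160  c=𝟙ᵀq=100.166148  D=ac−b²=12.334245
λ₁=(c·0.084−b)/D = (100.166148·0.084−6.949160)/12.334245 = 0.118759
λ₂=(a−b·0.084)/D = (0.605245−6.949160·0.084)/12.334245 = 0.001744
w* = 0.118759·p + 0.001744·q:
  w_0 = 0.118759·0.8334 + 0.001744·23.0159 = 0.1391  (Visa)
  w_1 = 0.118759·1.9005 + 0.001744·23.0302 = 0.2659  (Oracle)
  w_2 = 0.118759·0.5047 + 0.001744·16.6473 = 0.0890  (Starbucks)
  w_3 = 0.118759·0.9279 + 0.001744·8.8335 = 0.1256  (Ford)
  w_4 = 0.118759·1.0459 + 0.001744·14.7693 = 0.1500  (Disney)
  w_5 = 0.118759·0.4554 + 0.001744·7.6033 = 0.0673  (Nike)
  w_6 = 0.118759·1.2813 + 0.001744·6.2667 = 0.1631  (Kellogg)
Σw_i=1.0000  μᵀw=0.0840
σ²=wᵀΣw=λ₁·μ_p+λ₂ = 0.118759·0.084 + 0.001744 = 0.011720 ≈ 0.0117


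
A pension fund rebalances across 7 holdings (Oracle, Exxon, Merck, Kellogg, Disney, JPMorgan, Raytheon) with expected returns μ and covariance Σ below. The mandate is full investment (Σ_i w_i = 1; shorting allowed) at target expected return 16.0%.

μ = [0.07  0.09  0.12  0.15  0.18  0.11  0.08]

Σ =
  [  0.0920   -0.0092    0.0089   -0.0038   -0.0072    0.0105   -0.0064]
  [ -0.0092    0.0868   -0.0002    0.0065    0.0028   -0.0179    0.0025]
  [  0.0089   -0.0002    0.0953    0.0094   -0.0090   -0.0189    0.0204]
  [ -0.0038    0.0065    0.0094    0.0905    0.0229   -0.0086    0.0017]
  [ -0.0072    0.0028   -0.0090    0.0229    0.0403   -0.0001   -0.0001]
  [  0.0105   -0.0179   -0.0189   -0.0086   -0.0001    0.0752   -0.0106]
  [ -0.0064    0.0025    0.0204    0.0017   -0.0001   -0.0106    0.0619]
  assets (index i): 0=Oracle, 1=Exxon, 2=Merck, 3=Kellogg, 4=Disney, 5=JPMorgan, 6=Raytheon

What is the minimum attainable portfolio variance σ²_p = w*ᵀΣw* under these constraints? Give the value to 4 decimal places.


0.0200

u=Σ⁻¹μ = [0.9255  1.4046  1.7991  0.4180  4.7071  2.3340  1.1343]
v=Σ⁻¹𝟙 = [12.2044  15.5735  12.1581  4.2267  26.3188  21.1773  16.3340]
a=μᵀu=1.664548  b=𝟙ᵀu=12.722516  c=𝟙ᵀv=107.992857  D=ac−b²=17.896831
λ₁=(c·0.160−b)/D = (107.992857·0.160−12.722516)/17.896831 = 0.254589
λ₂=(a−b·0.160)/D = (1.664548−12.722516·0.160)/17.896831 = -0.020733
w* = 0.254589·u + -0.020733·v:
  w_0 = 0.254589·0.9255 + -0.020733·12.2044 = -0.0174  (Oracle)
  w_1 = 0.254589·1.4046 + -0.020733·15.5735 = 0.0347  (Exxon)
  w_2 = 0.254589·1.7991 + -0.020733·12.1581 = 0.2060  (Merck)
  w_3 = 0.254589·0.4180 + -0.020733·4.2267 = 0.0188  (Kellogg)
  w_4 = 0.254589·4.7071 + -0.020733·26.3188 = 0.6527  (Disney)
  w_5 = 0.254589·2.3340 + -0.020733·21.1773 = 0.1551  (JPMorgan)
  w_6 = 0.254589·1.1343 + -0.020733·16.3340 = -0.0499  (Raytheon)
Σw_i=1.0000  μᵀw=0.1600
σ²=wᵀΣw=λ₁·μ_p+λ₂ = 0.254589·0.160 + -0.020733 = 0.020001 ≈ 0.0200


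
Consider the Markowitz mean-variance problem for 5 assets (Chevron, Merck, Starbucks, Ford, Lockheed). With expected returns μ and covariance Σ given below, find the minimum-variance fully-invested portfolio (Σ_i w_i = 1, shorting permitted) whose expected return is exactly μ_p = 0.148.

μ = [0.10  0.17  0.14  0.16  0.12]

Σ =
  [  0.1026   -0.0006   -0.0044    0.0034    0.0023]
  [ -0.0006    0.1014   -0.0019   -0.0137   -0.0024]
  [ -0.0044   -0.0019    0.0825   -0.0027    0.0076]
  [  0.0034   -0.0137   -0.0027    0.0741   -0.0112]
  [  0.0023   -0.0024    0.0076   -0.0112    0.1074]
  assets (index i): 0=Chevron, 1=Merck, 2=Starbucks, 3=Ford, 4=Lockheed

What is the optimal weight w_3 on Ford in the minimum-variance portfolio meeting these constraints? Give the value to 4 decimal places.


0.3260

u=Σ⁻¹μ = [0.9417  2.1204  1.7662  2.7702  1.3084]
v=Σ⁻¹𝟙 = [9.5501  12.7530  12.5439  17.4321  10.3217]
a=μᵀu=1.302147  b=𝟙ᵀu=8.906899  c=𝟙ᵀv=62.600737  D=ac−b²=2.182534
λ₁=(c·0.148−b)/D = (62.600737·0.148−8.906899)/2.182534 = 0.164034
λ₂=(a−b·0.148)/D = (1.302147−8.906899·0.148)/2.182534 = -0.007365
w* = 0.164034·u + -0.007365·v:
  w_0 = 0.164034·0.9417 + -0.007365·9.5501 = 0.0841  (Chevron)
  w_1 = 0.164034·2.1204 + -0.007365·12.7530 = 0.2539  (Merck)
  w_2 = 0.164034·1.7662 + -0.007365·12.5439 = 0.1973  (Starbucks)
  w_3 = 0.164034·2.7702 + -0.007365·17.4321 = 0.3260  (Ford)
  w_4 = 0.164034·1.3084 + -0.007365·10.3217 = 0.1386  (Lockheed)
Σw_i=1.0000  μᵀw=0.1480
σ²=wᵀΣw=λ₁·μ_p+λ₂ = 0.164034·0.148 + -0.007365 = 0.016912 ≈ 0.0169


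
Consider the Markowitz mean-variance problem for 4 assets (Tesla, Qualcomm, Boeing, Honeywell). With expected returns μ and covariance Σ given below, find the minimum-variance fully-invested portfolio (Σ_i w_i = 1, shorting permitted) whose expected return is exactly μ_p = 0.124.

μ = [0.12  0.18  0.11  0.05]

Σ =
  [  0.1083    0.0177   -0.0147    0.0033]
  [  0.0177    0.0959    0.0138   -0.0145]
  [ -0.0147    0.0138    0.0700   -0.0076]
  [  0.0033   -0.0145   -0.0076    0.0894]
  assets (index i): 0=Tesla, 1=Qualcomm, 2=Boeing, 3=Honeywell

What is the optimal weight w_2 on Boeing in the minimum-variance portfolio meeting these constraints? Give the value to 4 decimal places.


g=Σ⁻¹μ = [1.0324  1.5984  1.5724  0.9141]
h=Σ⁻¹𝟙 = [9.6408  8.3771  16.1310  13.5598]
a=μᵀg=0.630254  b=𝟙ᵀg=5.117187  c=𝟙ᵀh=47.708818  D=ac−b²=3.883079
λ₁=(c·0.124−b)/D = (47.708818·0.124−5.117187)/3.883079 = 0.205689
λ₂=(a−b·0.124)/D = (0.630254−5.117187·0.124)/3.883079 = -0.001101
w* = 0.205689·g + -0.001101·h:
  w_0 = 0.205689·1.0324 + -0.001101·9.6408 = 0.2017  (Tesla)
  w_1 = 0.205689·1.5984 + -0.001101·8.3771 = 0.3195  (Qualcomm)
  w_2 = 0.205689·1.5724 + -0.001101·16.1310 = 0.3057  (Boeing)
  w_3 = 0.205689·0.9141 + -0.001101·13.5598 = 0.1731  (Honeywell)
Σw_i=1.0000  μᵀw=0.1240
σ²=wᵀΣw=λ₁·μ_p+λ₂ = 0.205689·0.124 + -0.001101 = 0.024404 ≈ 0.0244

0.3057
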